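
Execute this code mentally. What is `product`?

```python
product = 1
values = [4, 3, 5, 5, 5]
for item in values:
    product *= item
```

Let's trace through this code step by step.

Initialize: product = 1
Initialize: values = [4, 3, 5, 5, 5]
Entering loop: for item in values:

After execution: product = 1500
1500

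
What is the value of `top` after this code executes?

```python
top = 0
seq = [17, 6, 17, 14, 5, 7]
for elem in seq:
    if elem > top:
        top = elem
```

Let's trace through this code step by step.

Initialize: top = 0
Initialize: seq = [17, 6, 17, 14, 5, 7]
Entering loop: for elem in seq:

After execution: top = 17
17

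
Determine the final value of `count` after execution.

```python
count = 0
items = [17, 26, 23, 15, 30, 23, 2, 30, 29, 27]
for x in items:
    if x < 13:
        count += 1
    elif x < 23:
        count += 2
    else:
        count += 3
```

Let's trace through this code step by step.

Initialize: count = 0
Initialize: items = [17, 26, 23, 15, 30, 23, 2, 30, 29, 27]
Entering loop: for x in items:

After execution: count = 26
26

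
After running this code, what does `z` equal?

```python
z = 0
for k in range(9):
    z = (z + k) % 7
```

Let's trace through this code step by step.

Initialize: z = 0
Entering loop: for k in range(9):

After execution: z = 1
1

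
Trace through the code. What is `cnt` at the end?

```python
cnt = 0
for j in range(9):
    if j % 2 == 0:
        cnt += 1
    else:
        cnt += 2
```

Let's trace through this code step by step.

Initialize: cnt = 0
Entering loop: for j in range(9):

After execution: cnt = 13
13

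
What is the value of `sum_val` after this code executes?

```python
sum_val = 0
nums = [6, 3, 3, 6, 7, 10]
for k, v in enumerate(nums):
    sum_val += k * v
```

Let's trace through this code step by step.

Initialize: sum_val = 0
Initialize: nums = [6, 3, 3, 6, 7, 10]
Entering loop: for k, v in enumerate(nums):

After execution: sum_val = 105
105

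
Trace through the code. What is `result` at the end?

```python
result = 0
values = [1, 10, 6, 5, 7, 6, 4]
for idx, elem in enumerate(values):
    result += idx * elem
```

Let's trace through this code step by step.

Initialize: result = 0
Initialize: values = [1, 10, 6, 5, 7, 6, 4]
Entering loop: for idx, elem in enumerate(values):

After execution: result = 119
119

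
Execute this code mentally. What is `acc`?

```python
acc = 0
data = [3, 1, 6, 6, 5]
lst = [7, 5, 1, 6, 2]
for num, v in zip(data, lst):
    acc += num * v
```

Let's trace through this code step by step.

Initialize: acc = 0
Initialize: data = [3, 1, 6, 6, 5]
Initialize: lst = [7, 5, 1, 6, 2]
Entering loop: for num, v in zip(data, lst):

After execution: acc = 78
78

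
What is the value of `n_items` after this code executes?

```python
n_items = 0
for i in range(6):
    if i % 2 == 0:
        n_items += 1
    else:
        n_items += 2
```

Let's trace through this code step by step.

Initialize: n_items = 0
Entering loop: for i in range(6):

After execution: n_items = 9
9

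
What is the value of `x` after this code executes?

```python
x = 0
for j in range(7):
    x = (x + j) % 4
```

Let's trace through this code step by step.

Initialize: x = 0
Entering loop: for j in range(7):

After execution: x = 1
1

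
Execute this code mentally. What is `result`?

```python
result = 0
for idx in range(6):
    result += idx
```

Let's trace through this code step by step.

Initialize: result = 0
Entering loop: for idx in range(6):

After execution: result = 15
15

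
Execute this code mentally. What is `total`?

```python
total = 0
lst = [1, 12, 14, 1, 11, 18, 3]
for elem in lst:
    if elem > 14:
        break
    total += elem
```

Let's trace through this code step by step.

Initialize: total = 0
Initialize: lst = [1, 12, 14, 1, 11, 18, 3]
Entering loop: for elem in lst:

After execution: total = 39
39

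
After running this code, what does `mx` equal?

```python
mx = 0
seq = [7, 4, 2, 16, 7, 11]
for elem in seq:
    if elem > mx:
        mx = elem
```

Let's trace through this code step by step.

Initialize: mx = 0
Initialize: seq = [7, 4, 2, 16, 7, 11]
Entering loop: for elem in seq:

After execution: mx = 16
16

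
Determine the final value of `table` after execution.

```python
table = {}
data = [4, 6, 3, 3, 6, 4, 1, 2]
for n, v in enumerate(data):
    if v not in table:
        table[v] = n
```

Let's trace through this code step by step.

Initialize: table = {}
Initialize: data = [4, 6, 3, 3, 6, 4, 1, 2]
Entering loop: for n, v in enumerate(data):

After execution: table = {4: 0, 6: 1, 3: 2, 1: 6, 2: 7}
{4: 0, 6: 1, 3: 2, 1: 6, 2: 7}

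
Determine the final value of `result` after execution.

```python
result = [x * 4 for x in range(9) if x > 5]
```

Let's trace through this code step by step.

Initialize: result = [x * 4 for x in range(9) if x > 5]

After execution: result = [24, 28, 32]
[24, 28, 32]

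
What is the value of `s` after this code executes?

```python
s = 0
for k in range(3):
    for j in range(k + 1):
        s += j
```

Let's trace through this code step by step.

Initialize: s = 0
Entering loop: for k in range(3):

After execution: s = 4
4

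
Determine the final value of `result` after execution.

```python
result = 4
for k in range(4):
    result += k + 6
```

Let's trace through this code step by step.

Initialize: result = 4
Entering loop: for k in range(4):

After execution: result = 34
34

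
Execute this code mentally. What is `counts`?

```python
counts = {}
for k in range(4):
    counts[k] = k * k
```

Let's trace through this code step by step.

Initialize: counts = {}
Entering loop: for k in range(4):

After execution: counts = {0: 0, 1: 1, 2: 4, 3: 9}
{0: 0, 1: 1, 2: 4, 3: 9}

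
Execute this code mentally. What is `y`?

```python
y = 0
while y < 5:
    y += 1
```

Let's trace through this code step by step.

Initialize: y = 0
Entering loop: while y < 5:

After execution: y = 5
5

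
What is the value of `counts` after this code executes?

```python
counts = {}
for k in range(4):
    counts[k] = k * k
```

Let's trace through this code step by step.

Initialize: counts = {}
Entering loop: for k in range(4):

After execution: counts = {0: 0, 1: 1, 2: 4, 3: 9}
{0: 0, 1: 1, 2: 4, 3: 9}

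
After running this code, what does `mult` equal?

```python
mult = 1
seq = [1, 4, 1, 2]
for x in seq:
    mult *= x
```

Let's trace through this code step by step.

Initialize: mult = 1
Initialize: seq = [1, 4, 1, 2]
Entering loop: for x in seq:

After execution: mult = 8
8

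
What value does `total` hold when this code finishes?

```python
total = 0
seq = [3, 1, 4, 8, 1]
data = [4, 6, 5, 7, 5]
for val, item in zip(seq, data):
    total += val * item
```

Let's trace through this code step by step.

Initialize: total = 0
Initialize: seq = [3, 1, 4, 8, 1]
Initialize: data = [4, 6, 5, 7, 5]
Entering loop: for val, item in zip(seq, data):

After execution: total = 99
99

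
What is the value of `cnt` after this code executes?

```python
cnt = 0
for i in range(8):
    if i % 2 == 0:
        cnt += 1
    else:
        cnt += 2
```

Let's trace through this code step by step.

Initialize: cnt = 0
Entering loop: for i in range(8):

After execution: cnt = 12
12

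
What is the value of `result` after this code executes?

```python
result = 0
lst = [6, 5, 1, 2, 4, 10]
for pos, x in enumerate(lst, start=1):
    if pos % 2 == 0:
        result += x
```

Let's trace through this code step by step.

Initialize: result = 0
Initialize: lst = [6, 5, 1, 2, 4, 10]
Entering loop: for pos, x in enumerate(lst, start=1):

After execution: result = 17
17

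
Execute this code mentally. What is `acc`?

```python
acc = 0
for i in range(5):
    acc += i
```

Let's trace through this code step by step.

Initialize: acc = 0
Entering loop: for i in range(5):

After execution: acc = 10
10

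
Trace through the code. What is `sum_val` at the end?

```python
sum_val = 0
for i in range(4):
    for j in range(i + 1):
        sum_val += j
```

Let's trace through this code step by step.

Initialize: sum_val = 0
Entering loop: for i in range(4):

After execution: sum_val = 10
10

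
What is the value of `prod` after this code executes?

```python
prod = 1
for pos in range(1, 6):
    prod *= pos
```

Let's trace through this code step by step.

Initialize: prod = 1
Entering loop: for pos in range(1, 6):

After execution: prod = 120
120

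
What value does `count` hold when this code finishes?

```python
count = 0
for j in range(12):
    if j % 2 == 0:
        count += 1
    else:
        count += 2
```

Let's trace through this code step by step.

Initialize: count = 0
Entering loop: for j in range(12):

After execution: count = 18
18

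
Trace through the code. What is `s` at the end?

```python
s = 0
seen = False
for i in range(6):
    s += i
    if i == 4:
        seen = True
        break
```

Let's trace through this code step by step.

Initialize: s = 0
Initialize: seen = False
Entering loop: for i in range(6):

After execution: s = 10
10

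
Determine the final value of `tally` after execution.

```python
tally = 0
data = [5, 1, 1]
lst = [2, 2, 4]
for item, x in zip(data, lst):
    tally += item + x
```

Let's trace through this code step by step.

Initialize: tally = 0
Initialize: data = [5, 1, 1]
Initialize: lst = [2, 2, 4]
Entering loop: for item, x in zip(data, lst):

After execution: tally = 15
15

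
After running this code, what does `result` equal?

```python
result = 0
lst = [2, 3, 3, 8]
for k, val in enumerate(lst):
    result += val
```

Let's trace through this code step by step.

Initialize: result = 0
Initialize: lst = [2, 3, 3, 8]
Entering loop: for k, val in enumerate(lst):

After execution: result = 16
16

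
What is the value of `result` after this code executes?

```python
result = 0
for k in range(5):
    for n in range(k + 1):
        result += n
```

Let's trace through this code step by step.

Initialize: result = 0
Entering loop: for k in range(5):

After execution: result = 20
20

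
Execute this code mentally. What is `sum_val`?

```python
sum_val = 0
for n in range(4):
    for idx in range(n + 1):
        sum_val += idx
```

Let's trace through this code step by step.

Initialize: sum_val = 0
Entering loop: for n in range(4):

After execution: sum_val = 10
10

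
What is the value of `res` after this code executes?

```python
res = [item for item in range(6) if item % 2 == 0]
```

Let's trace through this code step by step.

Initialize: res = [item for item in range(6) if item % 2 == 0]

After execution: res = [0, 2, 4]
[0, 2, 4]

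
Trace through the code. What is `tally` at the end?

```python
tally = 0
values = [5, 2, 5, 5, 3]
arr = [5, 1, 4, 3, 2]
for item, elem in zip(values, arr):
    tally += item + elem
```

Let's trace through this code step by step.

Initialize: tally = 0
Initialize: values = [5, 2, 5, 5, 3]
Initialize: arr = [5, 1, 4, 3, 2]
Entering loop: for item, elem in zip(values, arr):

After execution: tally = 35
35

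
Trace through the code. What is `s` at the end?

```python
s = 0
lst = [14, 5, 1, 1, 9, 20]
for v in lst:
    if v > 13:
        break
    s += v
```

Let's trace through this code step by step.

Initialize: s = 0
Initialize: lst = [14, 5, 1, 1, 9, 20]
Entering loop: for v in lst:

After execution: s = 0
0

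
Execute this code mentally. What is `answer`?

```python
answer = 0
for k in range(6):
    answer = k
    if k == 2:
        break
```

Let's trace through this code step by step.

Initialize: answer = 0
Entering loop: for k in range(6):

After execution: answer = 2
2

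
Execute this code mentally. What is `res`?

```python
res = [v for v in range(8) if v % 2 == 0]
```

Let's trace through this code step by step.

Initialize: res = [v for v in range(8) if v % 2 == 0]

After execution: res = [0, 2, 4, 6]
[0, 2, 4, 6]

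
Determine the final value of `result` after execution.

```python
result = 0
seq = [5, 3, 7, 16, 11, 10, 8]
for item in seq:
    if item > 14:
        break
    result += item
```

Let's trace through this code step by step.

Initialize: result = 0
Initialize: seq = [5, 3, 7, 16, 11, 10, 8]
Entering loop: for item in seq:

After execution: result = 15
15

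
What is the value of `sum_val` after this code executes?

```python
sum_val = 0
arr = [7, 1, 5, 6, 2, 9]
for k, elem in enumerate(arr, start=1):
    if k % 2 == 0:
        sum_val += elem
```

Let's trace through this code step by step.

Initialize: sum_val = 0
Initialize: arr = [7, 1, 5, 6, 2, 9]
Entering loop: for k, elem in enumerate(arr, start=1):

After execution: sum_val = 16
16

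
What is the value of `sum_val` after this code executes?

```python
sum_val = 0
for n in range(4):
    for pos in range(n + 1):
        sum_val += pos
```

Let's trace through this code step by step.

Initialize: sum_val = 0
Entering loop: for n in range(4):

After execution: sum_val = 10
10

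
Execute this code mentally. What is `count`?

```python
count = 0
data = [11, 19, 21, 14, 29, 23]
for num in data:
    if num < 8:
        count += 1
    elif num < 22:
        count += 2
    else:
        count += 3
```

Let's trace through this code step by step.

Initialize: count = 0
Initialize: data = [11, 19, 21, 14, 29, 23]
Entering loop: for num in data:

After execution: count = 14
14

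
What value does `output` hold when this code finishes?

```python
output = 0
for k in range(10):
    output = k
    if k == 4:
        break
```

Let's trace through this code step by step.

Initialize: output = 0
Entering loop: for k in range(10):

After execution: output = 4
4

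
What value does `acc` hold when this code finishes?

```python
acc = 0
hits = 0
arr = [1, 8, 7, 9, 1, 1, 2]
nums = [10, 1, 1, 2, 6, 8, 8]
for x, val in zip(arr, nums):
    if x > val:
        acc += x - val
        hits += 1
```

Let's trace through this code step by step.

Initialize: acc = 0
Initialize: hits = 0
Initialize: arr = [1, 8, 7, 9, 1, 1, 2]
Initialize: nums = [10, 1, 1, 2, 6, 8, 8]
Entering loop: for x, val in zip(arr, nums):

After execution: acc = 20
20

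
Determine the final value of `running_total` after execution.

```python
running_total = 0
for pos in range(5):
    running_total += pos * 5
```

Let's trace through this code step by step.

Initialize: running_total = 0
Entering loop: for pos in range(5):

After execution: running_total = 50
50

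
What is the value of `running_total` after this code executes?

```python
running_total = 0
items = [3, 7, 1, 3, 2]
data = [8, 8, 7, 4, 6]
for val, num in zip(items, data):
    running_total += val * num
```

Let's trace through this code step by step.

Initialize: running_total = 0
Initialize: items = [3, 7, 1, 3, 2]
Initialize: data = [8, 8, 7, 4, 6]
Entering loop: for val, num in zip(items, data):

After execution: running_total = 111
111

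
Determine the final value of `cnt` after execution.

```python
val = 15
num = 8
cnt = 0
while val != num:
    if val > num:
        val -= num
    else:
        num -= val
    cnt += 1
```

Let's trace through this code step by step.

Initialize: val = 15
Initialize: num = 8
Initialize: cnt = 0
Entering loop: while val != num:

After execution: cnt = 8
8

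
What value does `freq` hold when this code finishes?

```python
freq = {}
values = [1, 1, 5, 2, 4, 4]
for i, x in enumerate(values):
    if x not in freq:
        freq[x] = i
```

Let's trace through this code step by step.

Initialize: freq = {}
Initialize: values = [1, 1, 5, 2, 4, 4]
Entering loop: for i, x in enumerate(values):

After execution: freq = {1: 0, 5: 2, 2: 3, 4: 4}
{1: 0, 5: 2, 2: 3, 4: 4}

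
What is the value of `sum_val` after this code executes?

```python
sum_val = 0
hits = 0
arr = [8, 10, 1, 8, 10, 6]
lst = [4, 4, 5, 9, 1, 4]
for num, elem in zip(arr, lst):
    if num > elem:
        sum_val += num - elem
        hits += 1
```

Let's trace through this code step by step.

Initialize: sum_val = 0
Initialize: hits = 0
Initialize: arr = [8, 10, 1, 8, 10, 6]
Initialize: lst = [4, 4, 5, 9, 1, 4]
Entering loop: for num, elem in zip(arr, lst):

After execution: sum_val = 21
21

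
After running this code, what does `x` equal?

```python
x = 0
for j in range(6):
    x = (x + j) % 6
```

Let's trace through this code step by step.

Initialize: x = 0
Entering loop: for j in range(6):

After execution: x = 3
3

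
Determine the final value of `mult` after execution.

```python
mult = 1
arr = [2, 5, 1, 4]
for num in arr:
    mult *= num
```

Let's trace through this code step by step.

Initialize: mult = 1
Initialize: arr = [2, 5, 1, 4]
Entering loop: for num in arr:

After execution: mult = 40
40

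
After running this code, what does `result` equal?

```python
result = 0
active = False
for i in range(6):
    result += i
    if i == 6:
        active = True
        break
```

Let's trace through this code step by step.

Initialize: result = 0
Initialize: active = False
Entering loop: for i in range(6):

After execution: result = 15
15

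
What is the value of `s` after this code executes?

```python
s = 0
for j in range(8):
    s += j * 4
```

Let's trace through this code step by step.

Initialize: s = 0
Entering loop: for j in range(8):

After execution: s = 112
112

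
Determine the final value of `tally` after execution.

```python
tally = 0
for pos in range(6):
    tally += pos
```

Let's trace through this code step by step.

Initialize: tally = 0
Entering loop: for pos in range(6):

After execution: tally = 15
15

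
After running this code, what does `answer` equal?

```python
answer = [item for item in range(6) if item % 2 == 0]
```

Let's trace through this code step by step.

Initialize: answer = [item for item in range(6) if item % 2 == 0]

After execution: answer = [0, 2, 4]
[0, 2, 4]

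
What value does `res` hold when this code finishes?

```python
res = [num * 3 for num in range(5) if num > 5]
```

Let's trace through this code step by step.

Initialize: res = [num * 3 for num in range(5) if num > 5]

After execution: res = []
[]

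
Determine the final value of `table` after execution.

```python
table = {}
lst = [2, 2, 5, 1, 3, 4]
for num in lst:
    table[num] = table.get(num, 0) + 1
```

Let's trace through this code step by step.

Initialize: table = {}
Initialize: lst = [2, 2, 5, 1, 3, 4]
Entering loop: for num in lst:

After execution: table = {2: 2, 5: 1, 1: 1, 3: 1, 4: 1}
{2: 2, 5: 1, 1: 1, 3: 1, 4: 1}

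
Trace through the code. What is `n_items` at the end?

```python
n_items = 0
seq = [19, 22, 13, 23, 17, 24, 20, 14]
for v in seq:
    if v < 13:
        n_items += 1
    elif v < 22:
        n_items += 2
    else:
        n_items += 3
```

Let's trace through this code step by step.

Initialize: n_items = 0
Initialize: seq = [19, 22, 13, 23, 17, 24, 20, 14]
Entering loop: for v in seq:

After execution: n_items = 19
19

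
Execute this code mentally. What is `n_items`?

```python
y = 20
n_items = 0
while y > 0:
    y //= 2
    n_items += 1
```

Let's trace through this code step by step.

Initialize: y = 20
Initialize: n_items = 0
Entering loop: while y > 0:

After execution: n_items = 5
5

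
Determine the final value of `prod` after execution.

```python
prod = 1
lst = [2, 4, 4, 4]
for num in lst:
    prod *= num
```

Let's trace through this code step by step.

Initialize: prod = 1
Initialize: lst = [2, 4, 4, 4]
Entering loop: for num in lst:

After execution: prod = 128
128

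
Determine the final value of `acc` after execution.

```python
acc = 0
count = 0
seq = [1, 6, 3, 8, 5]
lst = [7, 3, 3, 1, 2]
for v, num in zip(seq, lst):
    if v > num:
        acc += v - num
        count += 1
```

Let's trace through this code step by step.

Initialize: acc = 0
Initialize: count = 0
Initialize: seq = [1, 6, 3, 8, 5]
Initialize: lst = [7, 3, 3, 1, 2]
Entering loop: for v, num in zip(seq, lst):

After execution: acc = 13
13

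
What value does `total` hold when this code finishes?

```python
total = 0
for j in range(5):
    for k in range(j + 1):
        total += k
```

Let's trace through this code step by step.

Initialize: total = 0
Entering loop: for j in range(5):

After execution: total = 20
20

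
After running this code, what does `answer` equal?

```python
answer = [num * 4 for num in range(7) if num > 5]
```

Let's trace through this code step by step.

Initialize: answer = [num * 4 for num in range(7) if num > 5]

After execution: answer = [24]
[24]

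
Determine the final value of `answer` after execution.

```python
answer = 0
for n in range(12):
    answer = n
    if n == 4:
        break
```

Let's trace through this code step by step.

Initialize: answer = 0
Entering loop: for n in range(12):

After execution: answer = 4
4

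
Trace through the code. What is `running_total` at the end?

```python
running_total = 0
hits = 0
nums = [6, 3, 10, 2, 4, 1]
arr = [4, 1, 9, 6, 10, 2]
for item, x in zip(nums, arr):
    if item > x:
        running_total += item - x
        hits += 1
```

Let's trace through this code step by step.

Initialize: running_total = 0
Initialize: hits = 0
Initialize: nums = [6, 3, 10, 2, 4, 1]
Initialize: arr = [4, 1, 9, 6, 10, 2]
Entering loop: for item, x in zip(nums, arr):

After execution: running_total = 5
5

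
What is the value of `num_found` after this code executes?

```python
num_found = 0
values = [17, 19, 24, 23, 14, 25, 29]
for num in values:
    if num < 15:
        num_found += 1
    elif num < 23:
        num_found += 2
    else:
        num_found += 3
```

Let's trace through this code step by step.

Initialize: num_found = 0
Initialize: values = [17, 19, 24, 23, 14, 25, 29]
Entering loop: for num in values:

After execution: num_found = 17
17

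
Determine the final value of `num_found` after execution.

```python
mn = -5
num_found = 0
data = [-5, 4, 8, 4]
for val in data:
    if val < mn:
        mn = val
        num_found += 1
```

Let's trace through this code step by step.

Initialize: mn = -5
Initialize: num_found = 0
Initialize: data = [-5, 4, 8, 4]
Entering loop: for val in data:

After execution: num_found = 0
0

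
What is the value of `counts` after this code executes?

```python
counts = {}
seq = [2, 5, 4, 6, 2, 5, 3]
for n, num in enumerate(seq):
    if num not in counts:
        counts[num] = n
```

Let's trace through this code step by step.

Initialize: counts = {}
Initialize: seq = [2, 5, 4, 6, 2, 5, 3]
Entering loop: for n, num in enumerate(seq):

After execution: counts = {2: 0, 5: 1, 4: 2, 6: 3, 3: 6}
{2: 0, 5: 1, 4: 2, 6: 3, 3: 6}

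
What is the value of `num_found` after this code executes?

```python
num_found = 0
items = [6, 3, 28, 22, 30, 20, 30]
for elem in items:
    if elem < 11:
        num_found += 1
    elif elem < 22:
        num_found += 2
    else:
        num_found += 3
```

Let's trace through this code step by step.

Initialize: num_found = 0
Initialize: items = [6, 3, 28, 22, 30, 20, 30]
Entering loop: for elem in items:

After execution: num_found = 16
16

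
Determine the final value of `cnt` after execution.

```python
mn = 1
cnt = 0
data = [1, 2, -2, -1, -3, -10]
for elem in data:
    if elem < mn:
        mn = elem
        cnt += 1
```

Let's trace through this code step by step.

Initialize: mn = 1
Initialize: cnt = 0
Initialize: data = [1, 2, -2, -1, -3, -10]
Entering loop: for elem in data:

After execution: cnt = 3
3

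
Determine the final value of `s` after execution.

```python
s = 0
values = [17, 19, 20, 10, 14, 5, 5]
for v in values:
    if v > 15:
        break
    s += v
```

Let's trace through this code step by step.

Initialize: s = 0
Initialize: values = [17, 19, 20, 10, 14, 5, 5]
Entering loop: for v in values:

After execution: s = 0
0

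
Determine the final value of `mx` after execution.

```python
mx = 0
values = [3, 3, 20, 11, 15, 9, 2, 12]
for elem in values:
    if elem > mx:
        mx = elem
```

Let's trace through this code step by step.

Initialize: mx = 0
Initialize: values = [3, 3, 20, 11, 15, 9, 2, 12]
Entering loop: for elem in values:

After execution: mx = 20
20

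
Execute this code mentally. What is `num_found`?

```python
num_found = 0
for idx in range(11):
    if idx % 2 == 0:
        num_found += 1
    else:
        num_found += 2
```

Let's trace through this code step by step.

Initialize: num_found = 0
Entering loop: for idx in range(11):

After execution: num_found = 16
16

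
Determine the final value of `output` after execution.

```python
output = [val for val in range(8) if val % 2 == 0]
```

Let's trace through this code step by step.

Initialize: output = [val for val in range(8) if val % 2 == 0]

After execution: output = [0, 2, 4, 6]
[0, 2, 4, 6]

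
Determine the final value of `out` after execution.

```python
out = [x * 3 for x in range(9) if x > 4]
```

Let's trace through this code step by step.

Initialize: out = [x * 3 for x in range(9) if x > 4]

After execution: out = [15, 18, 21, 24]
[15, 18, 21, 24]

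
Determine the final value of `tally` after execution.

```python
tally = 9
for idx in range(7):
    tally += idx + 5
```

Let's trace through this code step by step.

Initialize: tally = 9
Entering loop: for idx in range(7):

After execution: tally = 65
65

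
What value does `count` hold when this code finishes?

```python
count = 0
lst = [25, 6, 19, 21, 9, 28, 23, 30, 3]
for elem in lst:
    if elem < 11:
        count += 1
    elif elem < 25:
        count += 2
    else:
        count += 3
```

Let's trace through this code step by step.

Initialize: count = 0
Initialize: lst = [25, 6, 19, 21, 9, 28, 23, 30, 3]
Entering loop: for elem in lst:

After execution: count = 18
18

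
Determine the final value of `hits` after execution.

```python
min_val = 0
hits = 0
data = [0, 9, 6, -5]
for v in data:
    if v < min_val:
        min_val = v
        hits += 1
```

Let's trace through this code step by step.

Initialize: min_val = 0
Initialize: hits = 0
Initialize: data = [0, 9, 6, -5]
Entering loop: for v in data:

After execution: hits = 1
1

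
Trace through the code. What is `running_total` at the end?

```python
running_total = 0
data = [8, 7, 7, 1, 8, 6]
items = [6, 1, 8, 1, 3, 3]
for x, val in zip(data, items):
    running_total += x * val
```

Let's trace through this code step by step.

Initialize: running_total = 0
Initialize: data = [8, 7, 7, 1, 8, 6]
Initialize: items = [6, 1, 8, 1, 3, 3]
Entering loop: for x, val in zip(data, items):

After execution: running_total = 154
154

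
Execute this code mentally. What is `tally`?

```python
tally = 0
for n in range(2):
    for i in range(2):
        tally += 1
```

Let's trace through this code step by step.

Initialize: tally = 0
Entering loop: for n in range(2):

After execution: tally = 4
4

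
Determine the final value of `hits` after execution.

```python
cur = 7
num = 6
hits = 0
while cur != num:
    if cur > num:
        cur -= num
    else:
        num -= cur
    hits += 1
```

Let's trace through this code step by step.

Initialize: cur = 7
Initialize: num = 6
Initialize: hits = 0
Entering loop: while cur != num:

After execution: hits = 6
6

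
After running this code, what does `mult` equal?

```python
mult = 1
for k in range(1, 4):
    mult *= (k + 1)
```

Let's trace through this code step by step.

Initialize: mult = 1
Entering loop: for k in range(1, 4):

After execution: mult = 24
24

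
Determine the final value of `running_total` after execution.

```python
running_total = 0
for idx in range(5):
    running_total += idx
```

Let's trace through this code step by step.

Initialize: running_total = 0
Entering loop: for idx in range(5):

After execution: running_total = 10
10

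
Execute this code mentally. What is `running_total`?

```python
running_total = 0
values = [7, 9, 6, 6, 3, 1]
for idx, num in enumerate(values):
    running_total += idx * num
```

Let's trace through this code step by step.

Initialize: running_total = 0
Initialize: values = [7, 9, 6, 6, 3, 1]
Entering loop: for idx, num in enumerate(values):

After execution: running_total = 56
56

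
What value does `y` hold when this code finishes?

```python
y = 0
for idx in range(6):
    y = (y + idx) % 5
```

Let's trace through this code step by step.

Initialize: y = 0
Entering loop: for idx in range(6):

After execution: y = 0
0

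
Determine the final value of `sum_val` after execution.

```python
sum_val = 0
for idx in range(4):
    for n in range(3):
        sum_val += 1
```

Let's trace through this code step by step.

Initialize: sum_val = 0
Entering loop: for idx in range(4):

After execution: sum_val = 12
12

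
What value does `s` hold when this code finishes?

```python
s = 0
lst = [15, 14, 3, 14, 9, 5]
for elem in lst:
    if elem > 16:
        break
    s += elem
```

Let's trace through this code step by step.

Initialize: s = 0
Initialize: lst = [15, 14, 3, 14, 9, 5]
Entering loop: for elem in lst:

After execution: s = 60
60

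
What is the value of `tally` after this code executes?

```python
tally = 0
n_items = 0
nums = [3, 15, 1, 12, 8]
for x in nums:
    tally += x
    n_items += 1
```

Let's trace through this code step by step.

Initialize: tally = 0
Initialize: n_items = 0
Initialize: nums = [3, 15, 1, 12, 8]
Entering loop: for x in nums:

After execution: tally = 39
39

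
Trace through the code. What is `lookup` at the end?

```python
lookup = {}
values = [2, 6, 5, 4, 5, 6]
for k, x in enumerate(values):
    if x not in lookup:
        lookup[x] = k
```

Let's trace through this code step by step.

Initialize: lookup = {}
Initialize: values = [2, 6, 5, 4, 5, 6]
Entering loop: for k, x in enumerate(values):

After execution: lookup = {2: 0, 6: 1, 5: 2, 4: 3}
{2: 0, 6: 1, 5: 2, 4: 3}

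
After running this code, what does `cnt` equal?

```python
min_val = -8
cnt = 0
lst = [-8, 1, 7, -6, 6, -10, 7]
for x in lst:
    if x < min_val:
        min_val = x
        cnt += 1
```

Let's trace through this code step by step.

Initialize: min_val = -8
Initialize: cnt = 0
Initialize: lst = [-8, 1, 7, -6, 6, -10, 7]
Entering loop: for x in lst:

After execution: cnt = 1
1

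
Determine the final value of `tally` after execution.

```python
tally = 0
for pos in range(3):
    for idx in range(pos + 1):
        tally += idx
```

Let's trace through this code step by step.

Initialize: tally = 0
Entering loop: for pos in range(3):

After execution: tally = 4
4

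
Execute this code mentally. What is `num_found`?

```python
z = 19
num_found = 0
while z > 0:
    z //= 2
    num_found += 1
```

Let's trace through this code step by step.

Initialize: z = 19
Initialize: num_found = 0
Entering loop: while z > 0:

After execution: num_found = 5
5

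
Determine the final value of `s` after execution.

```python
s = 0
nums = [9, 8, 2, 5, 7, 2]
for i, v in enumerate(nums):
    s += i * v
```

Let's trace through this code step by step.

Initialize: s = 0
Initialize: nums = [9, 8, 2, 5, 7, 2]
Entering loop: for i, v in enumerate(nums):

After execution: s = 65
65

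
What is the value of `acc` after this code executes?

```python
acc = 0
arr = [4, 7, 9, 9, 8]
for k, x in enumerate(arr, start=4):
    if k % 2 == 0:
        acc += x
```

Let's trace through this code step by step.

Initialize: acc = 0
Initialize: arr = [4, 7, 9, 9, 8]
Entering loop: for k, x in enumerate(arr, start=4):

After execution: acc = 21
21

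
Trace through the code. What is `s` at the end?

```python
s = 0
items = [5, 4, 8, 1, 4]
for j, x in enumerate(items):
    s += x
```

Let's trace through this code step by step.

Initialize: s = 0
Initialize: items = [5, 4, 8, 1, 4]
Entering loop: for j, x in enumerate(items):

After execution: s = 22
22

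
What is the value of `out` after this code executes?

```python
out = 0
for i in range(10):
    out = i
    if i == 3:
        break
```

Let's trace through this code step by step.

Initialize: out = 0
Entering loop: for i in range(10):

After execution: out = 3
3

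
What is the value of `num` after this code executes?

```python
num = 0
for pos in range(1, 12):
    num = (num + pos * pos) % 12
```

Let's trace through this code step by step.

Initialize: num = 0
Entering loop: for pos in range(1, 12):

After execution: num = 2
2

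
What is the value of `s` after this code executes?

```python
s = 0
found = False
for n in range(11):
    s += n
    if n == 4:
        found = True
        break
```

Let's trace through this code step by step.

Initialize: s = 0
Initialize: found = False
Entering loop: for n in range(11):

After execution: s = 10
10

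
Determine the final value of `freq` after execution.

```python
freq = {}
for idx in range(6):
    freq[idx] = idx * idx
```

Let's trace through this code step by step.

Initialize: freq = {}
Entering loop: for idx in range(6):

After execution: freq = {0: 0, 1: 1, 2: 4, 3: 9, 4: 16, 5: 25}
{0: 0, 1: 1, 2: 4, 3: 9, 4: 16, 5: 25}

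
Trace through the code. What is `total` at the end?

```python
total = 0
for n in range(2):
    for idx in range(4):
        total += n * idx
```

Let's trace through this code step by step.

Initialize: total = 0
Entering loop: for n in range(2):

After execution: total = 6
6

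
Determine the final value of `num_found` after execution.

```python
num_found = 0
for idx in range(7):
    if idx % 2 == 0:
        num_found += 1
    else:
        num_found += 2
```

Let's trace through this code step by step.

Initialize: num_found = 0
Entering loop: for idx in range(7):

After execution: num_found = 10
10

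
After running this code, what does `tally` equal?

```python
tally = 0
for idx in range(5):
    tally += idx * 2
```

Let's trace through this code step by step.

Initialize: tally = 0
Entering loop: for idx in range(5):

After execution: tally = 20
20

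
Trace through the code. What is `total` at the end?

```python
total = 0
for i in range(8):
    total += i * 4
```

Let's trace through this code step by step.

Initialize: total = 0
Entering loop: for i in range(8):

After execution: total = 112
112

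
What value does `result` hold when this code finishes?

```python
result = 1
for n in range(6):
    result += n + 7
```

Let's trace through this code step by step.

Initialize: result = 1
Entering loop: for n in range(6):

After execution: result = 58
58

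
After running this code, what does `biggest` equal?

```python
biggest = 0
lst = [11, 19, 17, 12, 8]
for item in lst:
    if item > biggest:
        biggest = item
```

Let's trace through this code step by step.

Initialize: biggest = 0
Initialize: lst = [11, 19, 17, 12, 8]
Entering loop: for item in lst:

After execution: biggest = 19
19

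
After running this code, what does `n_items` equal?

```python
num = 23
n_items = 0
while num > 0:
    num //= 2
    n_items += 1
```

Let's trace through this code step by step.

Initialize: num = 23
Initialize: n_items = 0
Entering loop: while num > 0:

After execution: n_items = 5
5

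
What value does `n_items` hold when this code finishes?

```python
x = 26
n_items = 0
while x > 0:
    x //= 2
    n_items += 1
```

Let's trace through this code step by step.

Initialize: x = 26
Initialize: n_items = 0
Entering loop: while x > 0:

After execution: n_items = 5
5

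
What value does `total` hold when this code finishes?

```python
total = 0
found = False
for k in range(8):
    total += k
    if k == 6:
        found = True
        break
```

Let's trace through this code step by step.

Initialize: total = 0
Initialize: found = False
Entering loop: for k in range(8):

After execution: total = 21
21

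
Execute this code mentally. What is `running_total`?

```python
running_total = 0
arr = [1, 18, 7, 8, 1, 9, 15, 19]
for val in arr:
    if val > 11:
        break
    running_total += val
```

Let's trace through this code step by step.

Initialize: running_total = 0
Initialize: arr = [1, 18, 7, 8, 1, 9, 15, 19]
Entering loop: for val in arr:

After execution: running_total = 1
1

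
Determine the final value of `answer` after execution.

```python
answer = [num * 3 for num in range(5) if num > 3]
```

Let's trace through this code step by step.

Initialize: answer = [num * 3 for num in range(5) if num > 3]

After execution: answer = [12]
[12]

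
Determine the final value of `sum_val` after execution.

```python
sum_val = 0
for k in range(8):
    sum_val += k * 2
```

Let's trace through this code step by step.

Initialize: sum_val = 0
Entering loop: for k in range(8):

After execution: sum_val = 56
56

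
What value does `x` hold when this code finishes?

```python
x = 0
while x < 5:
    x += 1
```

Let's trace through this code step by step.

Initialize: x = 0
Entering loop: while x < 5:

After execution: x = 5
5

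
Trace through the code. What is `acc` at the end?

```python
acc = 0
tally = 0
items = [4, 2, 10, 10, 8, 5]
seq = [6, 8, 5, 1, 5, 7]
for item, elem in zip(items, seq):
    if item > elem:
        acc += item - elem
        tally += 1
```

Let's trace through this code step by step.

Initialize: acc = 0
Initialize: tally = 0
Initialize: items = [4, 2, 10, 10, 8, 5]
Initialize: seq = [6, 8, 5, 1, 5, 7]
Entering loop: for item, elem in zip(items, seq):

After execution: acc = 17
17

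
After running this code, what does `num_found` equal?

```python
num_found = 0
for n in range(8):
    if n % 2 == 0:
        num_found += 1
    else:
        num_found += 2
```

Let's trace through this code step by step.

Initialize: num_found = 0
Entering loop: for n in range(8):

After execution: num_found = 12
12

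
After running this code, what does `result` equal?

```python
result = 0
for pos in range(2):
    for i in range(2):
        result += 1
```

Let's trace through this code step by step.

Initialize: result = 0
Entering loop: for pos in range(2):

After execution: result = 4
4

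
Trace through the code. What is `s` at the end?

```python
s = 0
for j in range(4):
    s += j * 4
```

Let's trace through this code step by step.

Initialize: s = 0
Entering loop: for j in range(4):

After execution: s = 24
24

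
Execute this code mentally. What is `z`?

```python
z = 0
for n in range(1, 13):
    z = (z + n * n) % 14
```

Let's trace through this code step by step.

Initialize: z = 0
Entering loop: for n in range(1, 13):

After execution: z = 6
6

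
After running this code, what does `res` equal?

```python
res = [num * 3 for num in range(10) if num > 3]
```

Let's trace through this code step by step.

Initialize: res = [num * 3 for num in range(10) if num > 3]

After execution: res = [12, 15, 18, 21, 24, 27]
[12, 15, 18, 21, 24, 27]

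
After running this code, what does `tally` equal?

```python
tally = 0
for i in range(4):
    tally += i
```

Let's trace through this code step by step.

Initialize: tally = 0
Entering loop: for i in range(4):

After execution: tally = 6
6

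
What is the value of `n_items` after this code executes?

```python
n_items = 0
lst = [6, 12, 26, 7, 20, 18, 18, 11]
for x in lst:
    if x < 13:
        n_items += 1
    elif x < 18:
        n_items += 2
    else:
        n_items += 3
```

Let's trace through this code step by step.

Initialize: n_items = 0
Initialize: lst = [6, 12, 26, 7, 20, 18, 18, 11]
Entering loop: for x in lst:

After execution: n_items = 16
16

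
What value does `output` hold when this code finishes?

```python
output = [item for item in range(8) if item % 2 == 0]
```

Let's trace through this code step by step.

Initialize: output = [item for item in range(8) if item % 2 == 0]

After execution: output = [0, 2, 4, 6]
[0, 2, 4, 6]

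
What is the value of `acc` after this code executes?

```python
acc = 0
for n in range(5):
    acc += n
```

Let's trace through this code step by step.

Initialize: acc = 0
Entering loop: for n in range(5):

After execution: acc = 10
10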